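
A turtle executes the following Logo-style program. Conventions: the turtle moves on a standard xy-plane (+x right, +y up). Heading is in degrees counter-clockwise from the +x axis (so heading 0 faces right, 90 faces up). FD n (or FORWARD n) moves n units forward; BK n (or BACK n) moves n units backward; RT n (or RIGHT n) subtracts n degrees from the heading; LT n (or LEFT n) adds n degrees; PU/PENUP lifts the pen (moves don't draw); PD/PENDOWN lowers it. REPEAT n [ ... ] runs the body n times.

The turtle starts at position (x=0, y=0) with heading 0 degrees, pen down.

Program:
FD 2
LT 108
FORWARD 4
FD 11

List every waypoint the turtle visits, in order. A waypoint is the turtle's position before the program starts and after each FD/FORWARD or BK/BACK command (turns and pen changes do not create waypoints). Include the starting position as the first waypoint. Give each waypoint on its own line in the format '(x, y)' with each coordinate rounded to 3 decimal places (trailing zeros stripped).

Executing turtle program step by step:
Start: pos=(0,0), heading=0, pen down
FD 2: (0,0) -> (2,0) [heading=0, draw]
LT 108: heading 0 -> 108
FD 4: (2,0) -> (0.764,3.804) [heading=108, draw]
FD 11: (0.764,3.804) -> (-2.635,14.266) [heading=108, draw]
Final: pos=(-2.635,14.266), heading=108, 3 segment(s) drawn
Waypoints (4 total):
(0, 0)
(2, 0)
(0.764, 3.804)
(-2.635, 14.266)

Answer: (0, 0)
(2, 0)
(0.764, 3.804)
(-2.635, 14.266)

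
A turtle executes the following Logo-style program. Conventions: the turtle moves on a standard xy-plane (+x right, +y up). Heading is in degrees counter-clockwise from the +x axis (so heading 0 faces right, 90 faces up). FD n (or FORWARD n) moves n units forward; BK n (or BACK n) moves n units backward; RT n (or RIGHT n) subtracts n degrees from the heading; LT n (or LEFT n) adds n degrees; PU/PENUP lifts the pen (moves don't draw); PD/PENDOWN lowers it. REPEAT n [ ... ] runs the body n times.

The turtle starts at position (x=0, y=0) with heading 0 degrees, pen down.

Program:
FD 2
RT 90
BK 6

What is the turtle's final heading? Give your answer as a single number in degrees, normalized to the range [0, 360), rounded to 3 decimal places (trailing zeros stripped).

Executing turtle program step by step:
Start: pos=(0,0), heading=0, pen down
FD 2: (0,0) -> (2,0) [heading=0, draw]
RT 90: heading 0 -> 270
BK 6: (2,0) -> (2,6) [heading=270, draw]
Final: pos=(2,6), heading=270, 2 segment(s) drawn

Answer: 270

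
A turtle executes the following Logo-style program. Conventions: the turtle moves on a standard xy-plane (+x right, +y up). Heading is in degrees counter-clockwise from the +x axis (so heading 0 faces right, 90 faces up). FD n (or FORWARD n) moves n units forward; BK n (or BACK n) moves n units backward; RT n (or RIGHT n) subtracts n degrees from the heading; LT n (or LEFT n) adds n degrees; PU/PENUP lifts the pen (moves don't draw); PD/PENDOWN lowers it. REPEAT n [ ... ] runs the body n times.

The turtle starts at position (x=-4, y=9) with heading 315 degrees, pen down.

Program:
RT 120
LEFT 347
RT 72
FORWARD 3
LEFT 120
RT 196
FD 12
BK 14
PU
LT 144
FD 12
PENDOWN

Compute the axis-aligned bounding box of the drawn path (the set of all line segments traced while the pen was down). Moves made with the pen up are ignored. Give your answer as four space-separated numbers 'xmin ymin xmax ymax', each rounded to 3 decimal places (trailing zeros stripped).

Answer: -6.684 9 4.922 18.529

Derivation:
Executing turtle program step by step:
Start: pos=(-4,9), heading=315, pen down
RT 120: heading 315 -> 195
LT 347: heading 195 -> 182
RT 72: heading 182 -> 110
FD 3: (-4,9) -> (-5.026,11.819) [heading=110, draw]
LT 120: heading 110 -> 230
RT 196: heading 230 -> 34
FD 12: (-5.026,11.819) -> (4.922,18.529) [heading=34, draw]
BK 14: (4.922,18.529) -> (-6.684,10.701) [heading=34, draw]
PU: pen up
LT 144: heading 34 -> 178
FD 12: (-6.684,10.701) -> (-18.677,11.119) [heading=178, move]
PD: pen down
Final: pos=(-18.677,11.119), heading=178, 3 segment(s) drawn

Segment endpoints: x in {-6.684, -5.026, -4, 4.922}, y in {9, 10.701, 11.819, 18.529}
xmin=-6.684, ymin=9, xmax=4.922, ymax=18.529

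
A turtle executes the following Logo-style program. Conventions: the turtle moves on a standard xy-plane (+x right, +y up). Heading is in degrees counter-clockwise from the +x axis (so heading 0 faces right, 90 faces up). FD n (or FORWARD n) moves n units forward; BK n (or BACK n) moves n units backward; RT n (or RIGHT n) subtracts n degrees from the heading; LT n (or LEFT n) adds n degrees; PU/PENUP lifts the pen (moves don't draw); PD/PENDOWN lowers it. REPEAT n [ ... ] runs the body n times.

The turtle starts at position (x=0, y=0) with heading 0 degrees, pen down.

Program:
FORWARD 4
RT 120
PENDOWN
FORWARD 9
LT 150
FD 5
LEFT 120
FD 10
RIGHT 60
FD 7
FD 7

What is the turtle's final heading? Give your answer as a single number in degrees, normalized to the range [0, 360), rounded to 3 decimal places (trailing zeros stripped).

Answer: 90

Derivation:
Executing turtle program step by step:
Start: pos=(0,0), heading=0, pen down
FD 4: (0,0) -> (4,0) [heading=0, draw]
RT 120: heading 0 -> 240
PD: pen down
FD 9: (4,0) -> (-0.5,-7.794) [heading=240, draw]
LT 150: heading 240 -> 30
FD 5: (-0.5,-7.794) -> (3.83,-5.294) [heading=30, draw]
LT 120: heading 30 -> 150
FD 10: (3.83,-5.294) -> (-4.83,-0.294) [heading=150, draw]
RT 60: heading 150 -> 90
FD 7: (-4.83,-0.294) -> (-4.83,6.706) [heading=90, draw]
FD 7: (-4.83,6.706) -> (-4.83,13.706) [heading=90, draw]
Final: pos=(-4.83,13.706), heading=90, 6 segment(s) drawn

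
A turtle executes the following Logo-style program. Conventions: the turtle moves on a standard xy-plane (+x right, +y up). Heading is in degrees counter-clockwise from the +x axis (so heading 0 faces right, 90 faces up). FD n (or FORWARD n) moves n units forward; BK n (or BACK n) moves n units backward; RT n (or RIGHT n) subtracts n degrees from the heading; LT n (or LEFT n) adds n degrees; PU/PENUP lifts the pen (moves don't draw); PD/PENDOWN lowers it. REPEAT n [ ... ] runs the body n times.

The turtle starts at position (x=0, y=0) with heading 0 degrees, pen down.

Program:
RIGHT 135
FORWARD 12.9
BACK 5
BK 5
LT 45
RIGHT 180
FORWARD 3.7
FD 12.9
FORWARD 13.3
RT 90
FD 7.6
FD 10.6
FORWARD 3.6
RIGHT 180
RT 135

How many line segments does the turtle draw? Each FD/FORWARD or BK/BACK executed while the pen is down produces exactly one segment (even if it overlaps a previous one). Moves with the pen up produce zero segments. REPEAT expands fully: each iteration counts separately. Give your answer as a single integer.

Executing turtle program step by step:
Start: pos=(0,0), heading=0, pen down
RT 135: heading 0 -> 225
FD 12.9: (0,0) -> (-9.122,-9.122) [heading=225, draw]
BK 5: (-9.122,-9.122) -> (-5.586,-5.586) [heading=225, draw]
BK 5: (-5.586,-5.586) -> (-2.051,-2.051) [heading=225, draw]
LT 45: heading 225 -> 270
RT 180: heading 270 -> 90
FD 3.7: (-2.051,-2.051) -> (-2.051,1.649) [heading=90, draw]
FD 12.9: (-2.051,1.649) -> (-2.051,14.549) [heading=90, draw]
FD 13.3: (-2.051,14.549) -> (-2.051,27.849) [heading=90, draw]
RT 90: heading 90 -> 0
FD 7.6: (-2.051,27.849) -> (5.549,27.849) [heading=0, draw]
FD 10.6: (5.549,27.849) -> (16.149,27.849) [heading=0, draw]
FD 3.6: (16.149,27.849) -> (19.749,27.849) [heading=0, draw]
RT 180: heading 0 -> 180
RT 135: heading 180 -> 45
Final: pos=(19.749,27.849), heading=45, 9 segment(s) drawn
Segments drawn: 9

Answer: 9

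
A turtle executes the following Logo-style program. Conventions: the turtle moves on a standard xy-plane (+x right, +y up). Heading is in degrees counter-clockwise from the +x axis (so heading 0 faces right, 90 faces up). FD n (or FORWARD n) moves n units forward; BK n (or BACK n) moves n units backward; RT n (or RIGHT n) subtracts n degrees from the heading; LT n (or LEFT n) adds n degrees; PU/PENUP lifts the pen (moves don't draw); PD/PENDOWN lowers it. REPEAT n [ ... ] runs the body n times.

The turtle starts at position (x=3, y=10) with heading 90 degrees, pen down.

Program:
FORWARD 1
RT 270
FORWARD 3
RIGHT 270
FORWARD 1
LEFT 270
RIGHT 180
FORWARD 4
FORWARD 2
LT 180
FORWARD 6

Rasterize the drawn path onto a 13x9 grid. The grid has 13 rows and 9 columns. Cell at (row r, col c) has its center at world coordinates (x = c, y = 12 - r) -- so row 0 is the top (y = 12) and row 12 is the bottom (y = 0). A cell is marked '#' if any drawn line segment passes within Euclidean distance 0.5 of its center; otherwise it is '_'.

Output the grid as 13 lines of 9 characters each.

Answer: _________
####_____
#######__
_________
_________
_________
_________
_________
_________
_________
_________
_________
_________

Derivation:
Segment 0: (3,10) -> (3,11)
Segment 1: (3,11) -> (0,11)
Segment 2: (0,11) -> (0,10)
Segment 3: (0,10) -> (4,10)
Segment 4: (4,10) -> (6,10)
Segment 5: (6,10) -> (0,10)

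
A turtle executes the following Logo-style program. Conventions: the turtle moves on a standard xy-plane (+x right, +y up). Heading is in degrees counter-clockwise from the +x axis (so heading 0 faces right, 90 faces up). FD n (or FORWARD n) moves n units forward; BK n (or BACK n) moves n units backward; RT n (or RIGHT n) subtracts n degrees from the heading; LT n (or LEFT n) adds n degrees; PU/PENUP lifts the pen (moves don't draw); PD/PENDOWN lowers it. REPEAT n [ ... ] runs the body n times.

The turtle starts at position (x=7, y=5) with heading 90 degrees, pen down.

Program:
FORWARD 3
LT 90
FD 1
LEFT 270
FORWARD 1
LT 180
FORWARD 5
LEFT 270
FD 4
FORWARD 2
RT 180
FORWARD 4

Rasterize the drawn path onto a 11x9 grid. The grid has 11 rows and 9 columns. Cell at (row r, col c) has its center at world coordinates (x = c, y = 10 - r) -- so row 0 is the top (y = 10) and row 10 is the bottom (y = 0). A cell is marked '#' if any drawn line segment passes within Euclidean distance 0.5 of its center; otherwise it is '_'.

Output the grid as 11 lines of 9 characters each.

Answer: _________
______#__
______##_
______##_
______##_
______##_
#######__
_________
_________
_________
_________

Derivation:
Segment 0: (7,5) -> (7,8)
Segment 1: (7,8) -> (6,8)
Segment 2: (6,8) -> (6,9)
Segment 3: (6,9) -> (6,4)
Segment 4: (6,4) -> (2,4)
Segment 5: (2,4) -> (-0,4)
Segment 6: (-0,4) -> (4,4)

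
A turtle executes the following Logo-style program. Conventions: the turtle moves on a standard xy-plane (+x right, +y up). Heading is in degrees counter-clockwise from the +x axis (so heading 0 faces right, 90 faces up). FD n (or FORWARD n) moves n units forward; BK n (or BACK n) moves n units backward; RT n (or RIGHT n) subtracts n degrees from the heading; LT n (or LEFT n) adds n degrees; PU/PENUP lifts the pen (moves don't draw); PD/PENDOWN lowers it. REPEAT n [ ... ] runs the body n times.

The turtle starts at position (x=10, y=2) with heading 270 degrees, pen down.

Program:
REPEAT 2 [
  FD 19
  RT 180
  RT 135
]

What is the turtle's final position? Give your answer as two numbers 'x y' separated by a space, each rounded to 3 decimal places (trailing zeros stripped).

Executing turtle program step by step:
Start: pos=(10,2), heading=270, pen down
REPEAT 2 [
  -- iteration 1/2 --
  FD 19: (10,2) -> (10,-17) [heading=270, draw]
  RT 180: heading 270 -> 90
  RT 135: heading 90 -> 315
  -- iteration 2/2 --
  FD 19: (10,-17) -> (23.435,-30.435) [heading=315, draw]
  RT 180: heading 315 -> 135
  RT 135: heading 135 -> 0
]
Final: pos=(23.435,-30.435), heading=0, 2 segment(s) drawn

Answer: 23.435 -30.435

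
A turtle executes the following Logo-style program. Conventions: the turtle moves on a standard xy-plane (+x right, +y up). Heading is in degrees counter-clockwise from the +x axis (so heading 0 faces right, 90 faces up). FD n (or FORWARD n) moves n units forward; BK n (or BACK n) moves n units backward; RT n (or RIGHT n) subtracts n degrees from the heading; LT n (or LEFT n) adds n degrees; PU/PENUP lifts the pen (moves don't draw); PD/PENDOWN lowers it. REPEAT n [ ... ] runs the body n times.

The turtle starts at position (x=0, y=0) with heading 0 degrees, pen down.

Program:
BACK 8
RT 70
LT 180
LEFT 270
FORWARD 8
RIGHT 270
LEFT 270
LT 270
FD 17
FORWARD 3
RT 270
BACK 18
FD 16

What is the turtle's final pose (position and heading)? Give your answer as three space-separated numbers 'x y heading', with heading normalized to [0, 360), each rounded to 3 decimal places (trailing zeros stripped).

Answer: 4.479 -16.742 20

Derivation:
Executing turtle program step by step:
Start: pos=(0,0), heading=0, pen down
BK 8: (0,0) -> (-8,0) [heading=0, draw]
RT 70: heading 0 -> 290
LT 180: heading 290 -> 110
LT 270: heading 110 -> 20
FD 8: (-8,0) -> (-0.482,2.736) [heading=20, draw]
RT 270: heading 20 -> 110
LT 270: heading 110 -> 20
LT 270: heading 20 -> 290
FD 17: (-0.482,2.736) -> (5.332,-13.239) [heading=290, draw]
FD 3: (5.332,-13.239) -> (6.358,-16.058) [heading=290, draw]
RT 270: heading 290 -> 20
BK 18: (6.358,-16.058) -> (-10.557,-22.214) [heading=20, draw]
FD 16: (-10.557,-22.214) -> (4.479,-16.742) [heading=20, draw]
Final: pos=(4.479,-16.742), heading=20, 6 segment(s) drawn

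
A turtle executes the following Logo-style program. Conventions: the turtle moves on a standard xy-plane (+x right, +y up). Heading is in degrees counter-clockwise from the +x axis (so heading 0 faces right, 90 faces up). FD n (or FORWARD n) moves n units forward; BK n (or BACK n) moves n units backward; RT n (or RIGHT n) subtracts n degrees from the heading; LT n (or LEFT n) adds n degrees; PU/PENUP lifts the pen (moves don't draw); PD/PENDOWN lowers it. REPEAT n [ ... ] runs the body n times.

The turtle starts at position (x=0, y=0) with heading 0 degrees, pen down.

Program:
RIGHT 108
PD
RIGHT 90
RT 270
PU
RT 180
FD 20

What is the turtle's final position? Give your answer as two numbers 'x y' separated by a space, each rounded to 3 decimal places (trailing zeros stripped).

Executing turtle program step by step:
Start: pos=(0,0), heading=0, pen down
RT 108: heading 0 -> 252
PD: pen down
RT 90: heading 252 -> 162
RT 270: heading 162 -> 252
PU: pen up
RT 180: heading 252 -> 72
FD 20: (0,0) -> (6.18,19.021) [heading=72, move]
Final: pos=(6.18,19.021), heading=72, 0 segment(s) drawn

Answer: 6.18 19.021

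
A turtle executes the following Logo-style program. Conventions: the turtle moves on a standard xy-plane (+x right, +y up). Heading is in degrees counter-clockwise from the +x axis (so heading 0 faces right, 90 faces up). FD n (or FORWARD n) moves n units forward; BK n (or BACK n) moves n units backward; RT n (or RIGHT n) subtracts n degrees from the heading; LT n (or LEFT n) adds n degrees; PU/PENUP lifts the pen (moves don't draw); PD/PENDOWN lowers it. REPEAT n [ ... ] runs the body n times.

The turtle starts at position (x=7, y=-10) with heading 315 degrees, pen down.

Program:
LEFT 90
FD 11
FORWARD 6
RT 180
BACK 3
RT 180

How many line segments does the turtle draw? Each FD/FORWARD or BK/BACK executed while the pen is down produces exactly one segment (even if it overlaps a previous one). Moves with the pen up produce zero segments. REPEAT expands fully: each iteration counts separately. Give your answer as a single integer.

Executing turtle program step by step:
Start: pos=(7,-10), heading=315, pen down
LT 90: heading 315 -> 45
FD 11: (7,-10) -> (14.778,-2.222) [heading=45, draw]
FD 6: (14.778,-2.222) -> (19.021,2.021) [heading=45, draw]
RT 180: heading 45 -> 225
BK 3: (19.021,2.021) -> (21.142,4.142) [heading=225, draw]
RT 180: heading 225 -> 45
Final: pos=(21.142,4.142), heading=45, 3 segment(s) drawn
Segments drawn: 3

Answer: 3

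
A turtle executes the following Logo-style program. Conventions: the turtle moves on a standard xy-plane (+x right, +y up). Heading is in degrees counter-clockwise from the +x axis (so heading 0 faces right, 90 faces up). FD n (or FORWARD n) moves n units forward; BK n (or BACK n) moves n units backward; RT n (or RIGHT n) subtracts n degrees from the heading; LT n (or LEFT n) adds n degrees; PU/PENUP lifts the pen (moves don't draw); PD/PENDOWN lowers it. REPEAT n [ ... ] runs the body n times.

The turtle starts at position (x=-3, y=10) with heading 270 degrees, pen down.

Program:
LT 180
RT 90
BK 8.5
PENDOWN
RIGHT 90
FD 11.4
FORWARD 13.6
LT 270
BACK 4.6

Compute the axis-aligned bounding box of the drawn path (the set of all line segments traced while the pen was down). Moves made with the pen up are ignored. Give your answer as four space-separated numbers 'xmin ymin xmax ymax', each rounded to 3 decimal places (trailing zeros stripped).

Executing turtle program step by step:
Start: pos=(-3,10), heading=270, pen down
LT 180: heading 270 -> 90
RT 90: heading 90 -> 0
BK 8.5: (-3,10) -> (-11.5,10) [heading=0, draw]
PD: pen down
RT 90: heading 0 -> 270
FD 11.4: (-11.5,10) -> (-11.5,-1.4) [heading=270, draw]
FD 13.6: (-11.5,-1.4) -> (-11.5,-15) [heading=270, draw]
LT 270: heading 270 -> 180
BK 4.6: (-11.5,-15) -> (-6.9,-15) [heading=180, draw]
Final: pos=(-6.9,-15), heading=180, 4 segment(s) drawn

Segment endpoints: x in {-11.5, -11.5, -11.5, -6.9, -3}, y in {-15, -15, -1.4, 10, 10}
xmin=-11.5, ymin=-15, xmax=-3, ymax=10

Answer: -11.5 -15 -3 10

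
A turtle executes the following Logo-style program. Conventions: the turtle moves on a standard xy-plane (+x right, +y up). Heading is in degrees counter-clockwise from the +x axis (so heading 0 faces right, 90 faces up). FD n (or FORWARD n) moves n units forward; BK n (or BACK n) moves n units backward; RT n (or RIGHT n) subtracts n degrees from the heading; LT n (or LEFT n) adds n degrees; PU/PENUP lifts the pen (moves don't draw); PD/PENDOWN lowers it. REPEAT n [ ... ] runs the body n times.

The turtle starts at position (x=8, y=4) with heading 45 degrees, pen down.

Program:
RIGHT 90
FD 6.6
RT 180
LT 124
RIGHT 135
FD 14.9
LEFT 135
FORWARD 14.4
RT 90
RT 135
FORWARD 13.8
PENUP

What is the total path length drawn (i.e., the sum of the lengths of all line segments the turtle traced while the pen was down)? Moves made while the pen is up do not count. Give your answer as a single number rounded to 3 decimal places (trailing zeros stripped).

Executing turtle program step by step:
Start: pos=(8,4), heading=45, pen down
RT 90: heading 45 -> 315
FD 6.6: (8,4) -> (12.667,-0.667) [heading=315, draw]
RT 180: heading 315 -> 135
LT 124: heading 135 -> 259
RT 135: heading 259 -> 124
FD 14.9: (12.667,-0.667) -> (4.335,11.686) [heading=124, draw]
LT 135: heading 124 -> 259
FD 14.4: (4.335,11.686) -> (1.587,-2.45) [heading=259, draw]
RT 90: heading 259 -> 169
RT 135: heading 169 -> 34
FD 13.8: (1.587,-2.45) -> (13.028,5.267) [heading=34, draw]
PU: pen up
Final: pos=(13.028,5.267), heading=34, 4 segment(s) drawn

Segment lengths:
  seg 1: (8,4) -> (12.667,-0.667), length = 6.6
  seg 2: (12.667,-0.667) -> (4.335,11.686), length = 14.9
  seg 3: (4.335,11.686) -> (1.587,-2.45), length = 14.4
  seg 4: (1.587,-2.45) -> (13.028,5.267), length = 13.8
Total = 49.7

Answer: 49.7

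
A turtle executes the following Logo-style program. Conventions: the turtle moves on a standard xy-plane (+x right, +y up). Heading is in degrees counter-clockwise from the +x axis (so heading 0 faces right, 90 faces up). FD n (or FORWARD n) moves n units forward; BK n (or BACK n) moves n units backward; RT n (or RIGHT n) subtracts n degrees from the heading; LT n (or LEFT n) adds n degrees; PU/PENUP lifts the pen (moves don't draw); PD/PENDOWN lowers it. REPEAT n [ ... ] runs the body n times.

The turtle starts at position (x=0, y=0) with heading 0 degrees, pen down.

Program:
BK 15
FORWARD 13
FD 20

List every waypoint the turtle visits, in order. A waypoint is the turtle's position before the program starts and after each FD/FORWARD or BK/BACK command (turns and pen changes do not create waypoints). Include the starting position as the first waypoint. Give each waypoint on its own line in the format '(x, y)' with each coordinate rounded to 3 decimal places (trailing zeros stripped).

Answer: (0, 0)
(-15, 0)
(-2, 0)
(18, 0)

Derivation:
Executing turtle program step by step:
Start: pos=(0,0), heading=0, pen down
BK 15: (0,0) -> (-15,0) [heading=0, draw]
FD 13: (-15,0) -> (-2,0) [heading=0, draw]
FD 20: (-2,0) -> (18,0) [heading=0, draw]
Final: pos=(18,0), heading=0, 3 segment(s) drawn
Waypoints (4 total):
(0, 0)
(-15, 0)
(-2, 0)
(18, 0)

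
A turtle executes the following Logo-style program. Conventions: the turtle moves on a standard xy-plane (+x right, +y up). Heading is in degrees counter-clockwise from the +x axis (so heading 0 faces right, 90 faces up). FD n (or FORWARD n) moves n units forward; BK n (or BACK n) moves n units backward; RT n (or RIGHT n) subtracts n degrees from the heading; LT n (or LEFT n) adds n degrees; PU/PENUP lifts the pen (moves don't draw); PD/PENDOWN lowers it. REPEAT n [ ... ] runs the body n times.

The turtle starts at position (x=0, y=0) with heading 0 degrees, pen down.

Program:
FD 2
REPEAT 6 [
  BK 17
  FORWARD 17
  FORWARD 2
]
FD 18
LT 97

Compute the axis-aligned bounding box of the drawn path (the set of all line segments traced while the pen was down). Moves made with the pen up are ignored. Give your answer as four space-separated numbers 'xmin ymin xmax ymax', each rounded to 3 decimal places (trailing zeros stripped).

Answer: -15 0 32 0

Derivation:
Executing turtle program step by step:
Start: pos=(0,0), heading=0, pen down
FD 2: (0,0) -> (2,0) [heading=0, draw]
REPEAT 6 [
  -- iteration 1/6 --
  BK 17: (2,0) -> (-15,0) [heading=0, draw]
  FD 17: (-15,0) -> (2,0) [heading=0, draw]
  FD 2: (2,0) -> (4,0) [heading=0, draw]
  -- iteration 2/6 --
  BK 17: (4,0) -> (-13,0) [heading=0, draw]
  FD 17: (-13,0) -> (4,0) [heading=0, draw]
  FD 2: (4,0) -> (6,0) [heading=0, draw]
  -- iteration 3/6 --
  BK 17: (6,0) -> (-11,0) [heading=0, draw]
  FD 17: (-11,0) -> (6,0) [heading=0, draw]
  FD 2: (6,0) -> (8,0) [heading=0, draw]
  -- iteration 4/6 --
  BK 17: (8,0) -> (-9,0) [heading=0, draw]
  FD 17: (-9,0) -> (8,0) [heading=0, draw]
  FD 2: (8,0) -> (10,0) [heading=0, draw]
  -- iteration 5/6 --
  BK 17: (10,0) -> (-7,0) [heading=0, draw]
  FD 17: (-7,0) -> (10,0) [heading=0, draw]
  FD 2: (10,0) -> (12,0) [heading=0, draw]
  -- iteration 6/6 --
  BK 17: (12,0) -> (-5,0) [heading=0, draw]
  FD 17: (-5,0) -> (12,0) [heading=0, draw]
  FD 2: (12,0) -> (14,0) [heading=0, draw]
]
FD 18: (14,0) -> (32,0) [heading=0, draw]
LT 97: heading 0 -> 97
Final: pos=(32,0), heading=97, 20 segment(s) drawn

Segment endpoints: x in {-15, -13, -11, -9, -7, -5, 0, 2, 4, 6, 8, 10, 12, 14, 32}, y in {0}
xmin=-15, ymin=0, xmax=32, ymax=0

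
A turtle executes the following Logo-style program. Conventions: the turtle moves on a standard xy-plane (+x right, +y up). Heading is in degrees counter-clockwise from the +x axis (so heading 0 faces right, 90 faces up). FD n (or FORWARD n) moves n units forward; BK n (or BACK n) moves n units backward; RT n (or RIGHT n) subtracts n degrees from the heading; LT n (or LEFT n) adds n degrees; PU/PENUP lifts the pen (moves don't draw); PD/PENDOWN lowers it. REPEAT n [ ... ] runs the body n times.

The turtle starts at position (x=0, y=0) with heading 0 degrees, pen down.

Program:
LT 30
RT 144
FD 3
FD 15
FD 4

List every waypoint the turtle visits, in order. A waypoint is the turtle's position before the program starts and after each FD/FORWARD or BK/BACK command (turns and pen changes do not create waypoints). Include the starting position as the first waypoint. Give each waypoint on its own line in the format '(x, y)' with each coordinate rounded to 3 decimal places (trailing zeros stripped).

Executing turtle program step by step:
Start: pos=(0,0), heading=0, pen down
LT 30: heading 0 -> 30
RT 144: heading 30 -> 246
FD 3: (0,0) -> (-1.22,-2.741) [heading=246, draw]
FD 15: (-1.22,-2.741) -> (-7.321,-16.444) [heading=246, draw]
FD 4: (-7.321,-16.444) -> (-8.948,-20.098) [heading=246, draw]
Final: pos=(-8.948,-20.098), heading=246, 3 segment(s) drawn
Waypoints (4 total):
(0, 0)
(-1.22, -2.741)
(-7.321, -16.444)
(-8.948, -20.098)

Answer: (0, 0)
(-1.22, -2.741)
(-7.321, -16.444)
(-8.948, -20.098)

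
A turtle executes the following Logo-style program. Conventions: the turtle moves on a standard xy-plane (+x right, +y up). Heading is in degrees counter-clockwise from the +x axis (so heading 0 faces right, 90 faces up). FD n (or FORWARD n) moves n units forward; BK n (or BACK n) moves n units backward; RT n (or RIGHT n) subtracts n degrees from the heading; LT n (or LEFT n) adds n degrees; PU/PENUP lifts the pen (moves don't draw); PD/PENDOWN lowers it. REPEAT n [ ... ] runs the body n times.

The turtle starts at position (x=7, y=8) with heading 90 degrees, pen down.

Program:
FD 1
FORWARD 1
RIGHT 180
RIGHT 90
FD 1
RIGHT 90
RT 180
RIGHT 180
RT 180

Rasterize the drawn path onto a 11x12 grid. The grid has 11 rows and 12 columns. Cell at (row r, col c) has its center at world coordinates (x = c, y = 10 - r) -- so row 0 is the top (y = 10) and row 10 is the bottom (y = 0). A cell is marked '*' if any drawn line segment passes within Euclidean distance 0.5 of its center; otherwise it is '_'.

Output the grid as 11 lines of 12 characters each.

Segment 0: (7,8) -> (7,9)
Segment 1: (7,9) -> (7,10)
Segment 2: (7,10) -> (6,10)

Answer: ______**____
_______*____
_______*____
____________
____________
____________
____________
____________
____________
____________
____________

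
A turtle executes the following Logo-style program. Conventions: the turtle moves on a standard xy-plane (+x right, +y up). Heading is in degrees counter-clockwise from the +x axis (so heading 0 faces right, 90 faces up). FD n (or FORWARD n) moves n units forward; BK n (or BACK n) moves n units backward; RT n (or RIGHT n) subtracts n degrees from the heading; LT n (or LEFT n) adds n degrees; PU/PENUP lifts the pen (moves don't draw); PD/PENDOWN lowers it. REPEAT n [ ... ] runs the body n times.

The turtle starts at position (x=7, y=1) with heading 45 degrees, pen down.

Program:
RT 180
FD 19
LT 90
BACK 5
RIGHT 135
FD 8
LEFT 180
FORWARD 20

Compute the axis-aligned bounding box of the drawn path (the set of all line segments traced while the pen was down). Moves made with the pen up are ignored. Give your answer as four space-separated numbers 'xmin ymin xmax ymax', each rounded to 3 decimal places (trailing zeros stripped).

Answer: -17.971 -12.435 7 1

Derivation:
Executing turtle program step by step:
Start: pos=(7,1), heading=45, pen down
RT 180: heading 45 -> 225
FD 19: (7,1) -> (-6.435,-12.435) [heading=225, draw]
LT 90: heading 225 -> 315
BK 5: (-6.435,-12.435) -> (-9.971,-8.899) [heading=315, draw]
RT 135: heading 315 -> 180
FD 8: (-9.971,-8.899) -> (-17.971,-8.899) [heading=180, draw]
LT 180: heading 180 -> 0
FD 20: (-17.971,-8.899) -> (2.029,-8.899) [heading=0, draw]
Final: pos=(2.029,-8.899), heading=0, 4 segment(s) drawn

Segment endpoints: x in {-17.971, -9.971, -6.435, 2.029, 7}, y in {-12.435, -8.899, -8.899, 1}
xmin=-17.971, ymin=-12.435, xmax=7, ymax=1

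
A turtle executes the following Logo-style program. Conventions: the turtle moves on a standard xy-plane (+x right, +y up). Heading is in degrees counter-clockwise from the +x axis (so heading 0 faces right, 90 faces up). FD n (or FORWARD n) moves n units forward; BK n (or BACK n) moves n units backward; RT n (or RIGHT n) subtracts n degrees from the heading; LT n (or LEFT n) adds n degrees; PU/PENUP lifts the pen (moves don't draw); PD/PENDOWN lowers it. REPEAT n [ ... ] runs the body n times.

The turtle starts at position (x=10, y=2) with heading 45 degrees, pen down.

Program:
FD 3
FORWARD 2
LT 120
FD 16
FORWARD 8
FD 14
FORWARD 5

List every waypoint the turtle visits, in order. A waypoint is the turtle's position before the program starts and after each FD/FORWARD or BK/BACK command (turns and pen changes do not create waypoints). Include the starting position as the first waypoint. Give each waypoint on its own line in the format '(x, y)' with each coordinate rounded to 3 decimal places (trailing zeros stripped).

Answer: (10, 2)
(12.121, 4.121)
(13.536, 5.536)
(-1.919, 9.677)
(-9.647, 11.747)
(-23.17, 15.371)
(-27.999, 16.665)

Derivation:
Executing turtle program step by step:
Start: pos=(10,2), heading=45, pen down
FD 3: (10,2) -> (12.121,4.121) [heading=45, draw]
FD 2: (12.121,4.121) -> (13.536,5.536) [heading=45, draw]
LT 120: heading 45 -> 165
FD 16: (13.536,5.536) -> (-1.919,9.677) [heading=165, draw]
FD 8: (-1.919,9.677) -> (-9.647,11.747) [heading=165, draw]
FD 14: (-9.647,11.747) -> (-23.17,15.371) [heading=165, draw]
FD 5: (-23.17,15.371) -> (-27.999,16.665) [heading=165, draw]
Final: pos=(-27.999,16.665), heading=165, 6 segment(s) drawn
Waypoints (7 total):
(10, 2)
(12.121, 4.121)
(13.536, 5.536)
(-1.919, 9.677)
(-9.647, 11.747)
(-23.17, 15.371)
(-27.999, 16.665)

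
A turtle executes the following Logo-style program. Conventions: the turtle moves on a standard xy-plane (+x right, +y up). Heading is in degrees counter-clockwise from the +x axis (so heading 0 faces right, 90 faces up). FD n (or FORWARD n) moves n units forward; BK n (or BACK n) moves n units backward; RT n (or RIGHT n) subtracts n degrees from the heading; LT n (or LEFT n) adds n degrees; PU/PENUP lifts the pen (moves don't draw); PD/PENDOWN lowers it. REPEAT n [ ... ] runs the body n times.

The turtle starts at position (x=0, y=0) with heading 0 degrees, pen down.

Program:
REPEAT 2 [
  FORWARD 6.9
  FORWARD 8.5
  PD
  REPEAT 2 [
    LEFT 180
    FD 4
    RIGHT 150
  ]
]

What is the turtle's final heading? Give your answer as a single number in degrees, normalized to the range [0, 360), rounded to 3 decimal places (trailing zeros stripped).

Answer: 120

Derivation:
Executing turtle program step by step:
Start: pos=(0,0), heading=0, pen down
REPEAT 2 [
  -- iteration 1/2 --
  FD 6.9: (0,0) -> (6.9,0) [heading=0, draw]
  FD 8.5: (6.9,0) -> (15.4,0) [heading=0, draw]
  PD: pen down
  REPEAT 2 [
    -- iteration 1/2 --
    LT 180: heading 0 -> 180
    FD 4: (15.4,0) -> (11.4,0) [heading=180, draw]
    RT 150: heading 180 -> 30
    -- iteration 2/2 --
    LT 180: heading 30 -> 210
    FD 4: (11.4,0) -> (7.936,-2) [heading=210, draw]
    RT 150: heading 210 -> 60
  ]
  -- iteration 2/2 --
  FD 6.9: (7.936,-2) -> (11.386,3.976) [heading=60, draw]
  FD 8.5: (11.386,3.976) -> (15.636,11.337) [heading=60, draw]
  PD: pen down
  REPEAT 2 [
    -- iteration 1/2 --
    LT 180: heading 60 -> 240
    FD 4: (15.636,11.337) -> (13.636,7.873) [heading=240, draw]
    RT 150: heading 240 -> 90
    -- iteration 2/2 --
    LT 180: heading 90 -> 270
    FD 4: (13.636,7.873) -> (13.636,3.873) [heading=270, draw]
    RT 150: heading 270 -> 120
  ]
]
Final: pos=(13.636,3.873), heading=120, 8 segment(s) drawn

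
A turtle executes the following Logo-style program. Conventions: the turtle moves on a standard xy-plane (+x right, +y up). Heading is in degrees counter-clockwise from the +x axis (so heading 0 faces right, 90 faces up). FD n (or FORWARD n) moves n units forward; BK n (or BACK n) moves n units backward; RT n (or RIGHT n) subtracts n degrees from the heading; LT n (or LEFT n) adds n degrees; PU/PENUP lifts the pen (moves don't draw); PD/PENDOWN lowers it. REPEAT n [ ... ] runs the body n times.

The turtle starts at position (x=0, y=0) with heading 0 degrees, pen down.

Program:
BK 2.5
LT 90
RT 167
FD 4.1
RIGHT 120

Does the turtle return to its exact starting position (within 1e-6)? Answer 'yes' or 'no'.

Executing turtle program step by step:
Start: pos=(0,0), heading=0, pen down
BK 2.5: (0,0) -> (-2.5,0) [heading=0, draw]
LT 90: heading 0 -> 90
RT 167: heading 90 -> 283
FD 4.1: (-2.5,0) -> (-1.578,-3.995) [heading=283, draw]
RT 120: heading 283 -> 163
Final: pos=(-1.578,-3.995), heading=163, 2 segment(s) drawn

Start position: (0, 0)
Final position: (-1.578, -3.995)
Distance = 4.295; >= 1e-6 -> NOT closed

Answer: no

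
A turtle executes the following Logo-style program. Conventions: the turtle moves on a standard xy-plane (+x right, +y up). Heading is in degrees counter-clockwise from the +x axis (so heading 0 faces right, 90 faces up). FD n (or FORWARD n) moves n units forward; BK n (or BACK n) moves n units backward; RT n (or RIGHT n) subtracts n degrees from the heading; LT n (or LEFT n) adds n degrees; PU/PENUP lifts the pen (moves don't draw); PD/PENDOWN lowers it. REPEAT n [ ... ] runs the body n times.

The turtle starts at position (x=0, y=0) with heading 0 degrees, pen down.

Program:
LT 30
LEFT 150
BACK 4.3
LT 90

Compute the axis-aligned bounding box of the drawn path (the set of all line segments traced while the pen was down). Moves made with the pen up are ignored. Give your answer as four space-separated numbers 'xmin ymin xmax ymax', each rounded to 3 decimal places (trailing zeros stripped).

Executing turtle program step by step:
Start: pos=(0,0), heading=0, pen down
LT 30: heading 0 -> 30
LT 150: heading 30 -> 180
BK 4.3: (0,0) -> (4.3,0) [heading=180, draw]
LT 90: heading 180 -> 270
Final: pos=(4.3,0), heading=270, 1 segment(s) drawn

Segment endpoints: x in {0, 4.3}, y in {0, 0}
xmin=0, ymin=0, xmax=4.3, ymax=0

Answer: 0 0 4.3 0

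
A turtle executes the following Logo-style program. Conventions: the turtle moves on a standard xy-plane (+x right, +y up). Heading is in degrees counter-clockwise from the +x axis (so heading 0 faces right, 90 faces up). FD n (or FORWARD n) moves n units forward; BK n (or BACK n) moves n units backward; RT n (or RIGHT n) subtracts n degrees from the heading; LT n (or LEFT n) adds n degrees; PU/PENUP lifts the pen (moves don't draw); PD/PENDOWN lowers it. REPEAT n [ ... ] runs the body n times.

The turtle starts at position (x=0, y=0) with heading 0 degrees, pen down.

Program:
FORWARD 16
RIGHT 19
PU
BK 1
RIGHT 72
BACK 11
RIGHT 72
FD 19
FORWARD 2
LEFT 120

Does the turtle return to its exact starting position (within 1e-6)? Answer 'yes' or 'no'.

Executing turtle program step by step:
Start: pos=(0,0), heading=0, pen down
FD 16: (0,0) -> (16,0) [heading=0, draw]
RT 19: heading 0 -> 341
PU: pen up
BK 1: (16,0) -> (15.054,0.326) [heading=341, move]
RT 72: heading 341 -> 269
BK 11: (15.054,0.326) -> (15.246,11.324) [heading=269, move]
RT 72: heading 269 -> 197
FD 19: (15.246,11.324) -> (-2.923,5.769) [heading=197, move]
FD 2: (-2.923,5.769) -> (-4.836,5.184) [heading=197, move]
LT 120: heading 197 -> 317
Final: pos=(-4.836,5.184), heading=317, 1 segment(s) drawn

Start position: (0, 0)
Final position: (-4.836, 5.184)
Distance = 7.09; >= 1e-6 -> NOT closed

Answer: no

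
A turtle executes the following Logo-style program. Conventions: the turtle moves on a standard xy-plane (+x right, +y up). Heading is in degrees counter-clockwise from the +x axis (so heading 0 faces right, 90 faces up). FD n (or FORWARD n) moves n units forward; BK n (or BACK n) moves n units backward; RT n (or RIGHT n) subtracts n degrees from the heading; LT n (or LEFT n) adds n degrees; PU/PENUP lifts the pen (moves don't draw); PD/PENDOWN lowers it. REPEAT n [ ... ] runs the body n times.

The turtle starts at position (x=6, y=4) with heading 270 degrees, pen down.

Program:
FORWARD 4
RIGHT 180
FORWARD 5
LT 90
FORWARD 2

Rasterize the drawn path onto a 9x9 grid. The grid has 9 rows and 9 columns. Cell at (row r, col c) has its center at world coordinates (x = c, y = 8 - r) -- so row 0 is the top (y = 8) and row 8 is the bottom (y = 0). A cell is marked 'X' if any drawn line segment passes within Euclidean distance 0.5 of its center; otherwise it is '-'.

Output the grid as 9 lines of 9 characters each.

Answer: ---------
---------
---------
----XXX--
------X--
------X--
------X--
------X--
------X--

Derivation:
Segment 0: (6,4) -> (6,0)
Segment 1: (6,0) -> (6,5)
Segment 2: (6,5) -> (4,5)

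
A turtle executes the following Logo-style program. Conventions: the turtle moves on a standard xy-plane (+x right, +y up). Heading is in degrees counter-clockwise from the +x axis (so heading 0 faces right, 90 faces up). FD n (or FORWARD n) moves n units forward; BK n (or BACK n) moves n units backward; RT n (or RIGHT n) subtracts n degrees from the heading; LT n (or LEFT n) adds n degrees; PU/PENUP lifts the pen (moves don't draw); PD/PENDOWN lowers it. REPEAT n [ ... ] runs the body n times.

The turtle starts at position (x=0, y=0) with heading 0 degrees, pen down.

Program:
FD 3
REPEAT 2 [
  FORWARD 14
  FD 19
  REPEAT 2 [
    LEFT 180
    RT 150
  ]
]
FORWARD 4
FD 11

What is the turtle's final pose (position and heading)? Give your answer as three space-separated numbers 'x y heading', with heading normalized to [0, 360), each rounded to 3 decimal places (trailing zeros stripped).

Executing turtle program step by step:
Start: pos=(0,0), heading=0, pen down
FD 3: (0,0) -> (3,0) [heading=0, draw]
REPEAT 2 [
  -- iteration 1/2 --
  FD 14: (3,0) -> (17,0) [heading=0, draw]
  FD 19: (17,0) -> (36,0) [heading=0, draw]
  REPEAT 2 [
    -- iteration 1/2 --
    LT 180: heading 0 -> 180
    RT 150: heading 180 -> 30
    -- iteration 2/2 --
    LT 180: heading 30 -> 210
    RT 150: heading 210 -> 60
  ]
  -- iteration 2/2 --
  FD 14: (36,0) -> (43,12.124) [heading=60, draw]
  FD 19: (43,12.124) -> (52.5,28.579) [heading=60, draw]
  REPEAT 2 [
    -- iteration 1/2 --
    LT 180: heading 60 -> 240
    RT 150: heading 240 -> 90
    -- iteration 2/2 --
    LT 180: heading 90 -> 270
    RT 150: heading 270 -> 120
  ]
]
FD 4: (52.5,28.579) -> (50.5,32.043) [heading=120, draw]
FD 11: (50.5,32.043) -> (45,41.569) [heading=120, draw]
Final: pos=(45,41.569), heading=120, 7 segment(s) drawn

Answer: 45 41.569 120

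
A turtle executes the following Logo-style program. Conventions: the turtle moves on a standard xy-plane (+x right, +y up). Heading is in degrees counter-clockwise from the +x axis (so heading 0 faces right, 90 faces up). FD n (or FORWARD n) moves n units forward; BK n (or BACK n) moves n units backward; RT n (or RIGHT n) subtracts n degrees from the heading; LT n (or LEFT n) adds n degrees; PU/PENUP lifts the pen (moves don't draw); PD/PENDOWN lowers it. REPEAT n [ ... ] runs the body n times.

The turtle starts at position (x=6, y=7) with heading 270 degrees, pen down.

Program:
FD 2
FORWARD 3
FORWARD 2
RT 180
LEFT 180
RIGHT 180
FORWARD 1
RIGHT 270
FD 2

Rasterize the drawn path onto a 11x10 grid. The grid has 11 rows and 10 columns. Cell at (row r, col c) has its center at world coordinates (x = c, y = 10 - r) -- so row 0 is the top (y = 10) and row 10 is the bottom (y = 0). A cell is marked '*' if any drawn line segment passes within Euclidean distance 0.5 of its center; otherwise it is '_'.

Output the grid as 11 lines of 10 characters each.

Segment 0: (6,7) -> (6,5)
Segment 1: (6,5) -> (6,2)
Segment 2: (6,2) -> (6,0)
Segment 3: (6,0) -> (6,1)
Segment 4: (6,1) -> (4,1)

Answer: __________
__________
__________
______*___
______*___
______*___
______*___
______*___
______*___
____***___
______*___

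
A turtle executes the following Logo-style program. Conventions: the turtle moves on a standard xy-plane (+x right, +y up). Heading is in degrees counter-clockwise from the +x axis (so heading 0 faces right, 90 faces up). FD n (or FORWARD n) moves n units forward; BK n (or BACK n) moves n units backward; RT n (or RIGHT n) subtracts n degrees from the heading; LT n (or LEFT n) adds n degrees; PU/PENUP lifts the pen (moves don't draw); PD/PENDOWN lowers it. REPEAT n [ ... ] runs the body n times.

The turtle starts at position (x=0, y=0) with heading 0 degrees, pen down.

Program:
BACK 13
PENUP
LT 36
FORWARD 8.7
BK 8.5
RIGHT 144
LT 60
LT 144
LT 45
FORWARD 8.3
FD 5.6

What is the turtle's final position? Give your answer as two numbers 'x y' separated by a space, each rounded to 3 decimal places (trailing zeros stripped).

Answer: -23.641 8.865

Derivation:
Executing turtle program step by step:
Start: pos=(0,0), heading=0, pen down
BK 13: (0,0) -> (-13,0) [heading=0, draw]
PU: pen up
LT 36: heading 0 -> 36
FD 8.7: (-13,0) -> (-5.962,5.114) [heading=36, move]
BK 8.5: (-5.962,5.114) -> (-12.838,0.118) [heading=36, move]
RT 144: heading 36 -> 252
LT 60: heading 252 -> 312
LT 144: heading 312 -> 96
LT 45: heading 96 -> 141
FD 8.3: (-12.838,0.118) -> (-19.289,5.341) [heading=141, move]
FD 5.6: (-19.289,5.341) -> (-23.641,8.865) [heading=141, move]
Final: pos=(-23.641,8.865), heading=141, 1 segment(s) drawn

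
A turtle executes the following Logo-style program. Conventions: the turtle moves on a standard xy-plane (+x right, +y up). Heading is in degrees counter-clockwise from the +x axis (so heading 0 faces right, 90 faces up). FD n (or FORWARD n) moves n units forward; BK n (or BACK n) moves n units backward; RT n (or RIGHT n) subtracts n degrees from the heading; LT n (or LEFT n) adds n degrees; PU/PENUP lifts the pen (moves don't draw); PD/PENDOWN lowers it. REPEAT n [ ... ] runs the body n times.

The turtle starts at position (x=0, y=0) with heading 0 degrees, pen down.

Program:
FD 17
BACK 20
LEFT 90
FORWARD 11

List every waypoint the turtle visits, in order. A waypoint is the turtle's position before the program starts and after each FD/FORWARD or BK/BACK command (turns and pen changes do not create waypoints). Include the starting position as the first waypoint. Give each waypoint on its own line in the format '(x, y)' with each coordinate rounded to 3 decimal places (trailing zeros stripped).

Executing turtle program step by step:
Start: pos=(0,0), heading=0, pen down
FD 17: (0,0) -> (17,0) [heading=0, draw]
BK 20: (17,0) -> (-3,0) [heading=0, draw]
LT 90: heading 0 -> 90
FD 11: (-3,0) -> (-3,11) [heading=90, draw]
Final: pos=(-3,11), heading=90, 3 segment(s) drawn
Waypoints (4 total):
(0, 0)
(17, 0)
(-3, 0)
(-3, 11)

Answer: (0, 0)
(17, 0)
(-3, 0)
(-3, 11)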